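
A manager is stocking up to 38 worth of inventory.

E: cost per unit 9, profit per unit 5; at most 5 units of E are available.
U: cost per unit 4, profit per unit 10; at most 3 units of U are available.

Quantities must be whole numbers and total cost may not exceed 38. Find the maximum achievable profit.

40

Take 2×E and 3×U: cost 30 ≤ 38, profit 2·5 + 3·10 = 40.
U has the best ratio (10/4) and is taken to its limit of 3; remaining capacity is filled optimally with the others.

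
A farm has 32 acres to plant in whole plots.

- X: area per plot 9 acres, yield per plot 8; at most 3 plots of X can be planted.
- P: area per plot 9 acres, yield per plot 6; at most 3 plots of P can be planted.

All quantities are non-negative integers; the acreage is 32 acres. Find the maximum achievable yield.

3×X: area 27 ≤ 32, yield 3·8 = 24.
2×X and 1×P: area 27 ≤ 32, yield 2·8 + 1·6 = 22.
Best is 24.

24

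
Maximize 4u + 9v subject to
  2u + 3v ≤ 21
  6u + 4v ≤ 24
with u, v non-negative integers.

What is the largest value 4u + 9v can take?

(u,v)=(0,6) is feasible, giving 54.
(u,v)=(0,5) is feasible, giving 45.
No feasible integer point exceeds 54.

54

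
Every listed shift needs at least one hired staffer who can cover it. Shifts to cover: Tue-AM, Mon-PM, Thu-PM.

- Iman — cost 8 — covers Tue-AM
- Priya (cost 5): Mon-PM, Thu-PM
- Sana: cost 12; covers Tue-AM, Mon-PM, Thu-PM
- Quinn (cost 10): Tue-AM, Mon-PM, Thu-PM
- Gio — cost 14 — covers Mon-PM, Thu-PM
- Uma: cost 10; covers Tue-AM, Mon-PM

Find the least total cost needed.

The greedy cost-per-new-shift heuristic would pick Priya and Iman for 13, but a cheaper cover exists.
Quinn alone covers Tue-AM, Mon-PM, Thu-PM — every shift.
Total cost: 10.
No cover costs less than 10.

10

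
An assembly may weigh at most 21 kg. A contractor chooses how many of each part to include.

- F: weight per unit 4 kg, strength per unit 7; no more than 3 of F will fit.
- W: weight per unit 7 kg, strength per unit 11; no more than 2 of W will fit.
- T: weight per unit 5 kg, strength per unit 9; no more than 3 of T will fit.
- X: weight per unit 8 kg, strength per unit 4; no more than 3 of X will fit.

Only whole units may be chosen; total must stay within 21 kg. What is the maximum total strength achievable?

36

This is a bounded integer knapsack.
T has the best ratio (9/5); taking only T gives at most 3×9 = 27 (stopped by the supply cap of 3).
Mixing does better — 1×F, 1×W, and 2×T: weight 21 ≤ 21, strength 1·7 + 1·11 + 2·9 = 36.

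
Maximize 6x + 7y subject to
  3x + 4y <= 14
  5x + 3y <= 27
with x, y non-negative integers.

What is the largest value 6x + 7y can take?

26

The continuous relaxation peaks at (4.67, 0) with value 28.00; rounding to a feasible lattice point costs some objective.
(x,y)=(2,2): 3·2+4·2=14≤14, 5·2+3·2=16≤27, objective 26.
(x,y)=(3,1): 3·3+4·1=13≤14, 5·3+3·1=18≤27, objective 25.
(x,y)=(4,0): 3·4+4·0=12≤14, 5·4+3·0=20≤27, objective 24.
The best lattice point is (2,2), giving 26.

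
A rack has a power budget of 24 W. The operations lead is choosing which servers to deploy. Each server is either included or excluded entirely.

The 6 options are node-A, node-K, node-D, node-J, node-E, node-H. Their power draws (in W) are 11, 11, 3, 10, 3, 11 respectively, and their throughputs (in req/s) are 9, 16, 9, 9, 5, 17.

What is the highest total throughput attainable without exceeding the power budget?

node-K + node-D + node-J: power draw 11 + 3 + 10 = 24 ≤ 24, throughput 16 + 9 + 9 = 34.
node-K + node-H: power draw 11 + 11 = 22 ≤ 24, throughput 16 + 17 = 33.
node-D + node-J + node-H: power draw 3 + 10 + 11 = 24 ≤ 24, throughput 9 + 9 + 17 = 35.
Best is node-D, node-J, and node-H with total throughput 35.

35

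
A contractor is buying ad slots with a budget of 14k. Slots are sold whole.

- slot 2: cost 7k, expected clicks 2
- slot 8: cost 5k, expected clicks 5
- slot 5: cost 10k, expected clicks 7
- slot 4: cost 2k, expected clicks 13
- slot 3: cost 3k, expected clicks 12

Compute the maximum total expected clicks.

This is a 0-1 knapsack instance.
Allowing fractional choices, the relaxed optimum would be about 32.8, but ad slots are indivisible.
slot 2 + slot 4 + slot 3: cost 7 + 2 + 3 = 12 ≤ 14, expected clicks 2 + 13 + 12 = 27.
slot 8 + slot 4 + slot 3: cost 5 + 2 + 3 = 10 ≤ 14, expected clicks 5 + 13 + 12 = 30.
Best is slot 8, slot 4, and slot 3 with total expected clicks 30.

30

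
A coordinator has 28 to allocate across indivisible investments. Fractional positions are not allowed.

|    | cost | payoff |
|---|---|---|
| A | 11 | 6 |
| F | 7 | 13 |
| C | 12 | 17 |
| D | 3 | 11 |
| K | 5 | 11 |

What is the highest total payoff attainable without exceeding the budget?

52

Treat it as a binary knapsack problem.
Allowing fractional choices, the relaxed optimum would be about 52.5, but investments are indivisible.
F + C + D + K: cost 7 + 12 + 3 + 5 = 27 ≤ 28, payoff 13 + 17 + 11 + 11 = 52.
F + C + K: cost 7 + 12 + 5 = 24 ≤ 28, payoff 13 + 17 + 11 = 41.
F + C + D: cost 7 + 12 + 3 = 22 ≤ 28, payoff 13 + 17 + 11 = 41.
Best is F, C, D, and K with total payoff 52.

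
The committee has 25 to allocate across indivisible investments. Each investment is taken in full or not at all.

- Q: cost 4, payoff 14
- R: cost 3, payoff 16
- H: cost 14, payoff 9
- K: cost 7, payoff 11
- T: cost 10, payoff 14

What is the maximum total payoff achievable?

Q + R + T: cost 4 + 3 + 10 = 17 ≤ 25, payoff 14 + 16 + 14 = 44.
Q + R + K + T: cost 4 + 3 + 7 + 10 = 24 ≤ 25, payoff 14 + 16 + 11 + 14 = 55.
Best is Q, R, K, and T with total payoff 55.

55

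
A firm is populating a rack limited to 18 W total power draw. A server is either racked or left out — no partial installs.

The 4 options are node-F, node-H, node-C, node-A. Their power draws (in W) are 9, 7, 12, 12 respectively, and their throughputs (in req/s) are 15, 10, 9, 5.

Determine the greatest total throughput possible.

25

This is a 0-1 knapsack instance.
node-F: power draw 9 ≤ 18, throughput 15.
node-F + node-H: power draw 9 + 7 = 16 ≤ 18, throughput 15 + 10 = 25.
Best is node-F and node-H with total throughput 25.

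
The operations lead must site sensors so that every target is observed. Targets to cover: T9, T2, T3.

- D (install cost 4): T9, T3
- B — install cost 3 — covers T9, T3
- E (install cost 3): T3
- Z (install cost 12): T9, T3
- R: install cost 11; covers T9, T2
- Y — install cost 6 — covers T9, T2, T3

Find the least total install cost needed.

6

Y alone covers T9, T2, T3 — every target.
Total install cost: 6.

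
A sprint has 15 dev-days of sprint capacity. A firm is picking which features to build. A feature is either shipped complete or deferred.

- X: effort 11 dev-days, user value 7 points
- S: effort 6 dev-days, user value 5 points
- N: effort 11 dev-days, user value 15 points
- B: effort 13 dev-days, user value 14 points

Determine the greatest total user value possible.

15

This is a 0-1 knapsack instance.
Allowing fractional choices, the relaxed optimum would be about 19.3, but features are indivisible.
N: effort 11 ≤ 15, user value 15.
X: effort 11 ≤ 15, user value 7.
B: effort 13 ≤ 15, user value 14.
Best is N with total user value 15.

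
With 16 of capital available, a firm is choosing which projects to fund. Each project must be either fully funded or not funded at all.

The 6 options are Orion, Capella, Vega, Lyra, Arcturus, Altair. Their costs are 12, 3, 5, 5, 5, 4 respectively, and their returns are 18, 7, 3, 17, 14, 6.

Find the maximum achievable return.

38

Allowing fractional choices, the relaxed optimum would be about 42.5, but projects are indivisible.
Capella + Lyra + Arcturus: cost 3 + 5 + 5 = 13 ≤ 16, return 7 + 17 + 14 = 38.
Lyra + Arcturus + Altair: cost 5 + 5 + 4 = 14 ≤ 16, return 17 + 14 + 6 = 37.
Best is Capella, Lyra, and Arcturus with total return 38.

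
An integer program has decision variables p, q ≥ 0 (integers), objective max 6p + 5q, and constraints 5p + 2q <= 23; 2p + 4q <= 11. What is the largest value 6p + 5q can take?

24

(p,q)=(4,0): 5·4+2·0=20≤23, 2·4+4·0=8≤11, objective 24.
(p,q)=(3,1): 5·3+2·1=17≤23, 2·3+4·1=10≤11, objective 23.
(p,q)=(3,0): 5·3+2·0=15≤23, 2·3+4·0=6≤11, objective 18.
Maximum is 24 at (p,q)=(4,0).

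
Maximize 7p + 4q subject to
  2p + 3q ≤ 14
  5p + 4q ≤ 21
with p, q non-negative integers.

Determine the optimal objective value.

(p,q)=(4,0): 2·4+3·0=8≤14, 5·4+4·0=20≤21, objective 28.
(p,q)=(3,1): 2·3+3·1=9≤14, 5·3+4·1=19≤21, objective 25.
(p,q)=(3,0): 2·3+3·0=6≤14, 5·3+4·0=15≤21, objective 21.
The best lattice point is (4,0), giving 28.

28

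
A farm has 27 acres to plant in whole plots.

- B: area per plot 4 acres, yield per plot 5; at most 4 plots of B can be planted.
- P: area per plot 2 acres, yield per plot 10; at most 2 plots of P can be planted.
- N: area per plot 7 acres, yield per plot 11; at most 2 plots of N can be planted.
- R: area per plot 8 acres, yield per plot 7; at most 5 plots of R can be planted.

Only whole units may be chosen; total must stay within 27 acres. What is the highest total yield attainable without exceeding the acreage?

52

2×B, 2×P, and 2×N: area 26 ≤ 27, yield 2·5 + 2·10 + 2·11 = 52.
4×B, 2×P, and 1×N: area 27 ≤ 27, yield 4·5 + 2·10 + 1·11 = 51.
Best is 52.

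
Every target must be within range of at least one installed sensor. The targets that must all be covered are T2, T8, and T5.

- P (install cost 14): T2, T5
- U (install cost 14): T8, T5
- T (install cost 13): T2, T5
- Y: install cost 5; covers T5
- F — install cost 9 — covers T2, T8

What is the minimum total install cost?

14

Choose Y and F: together they cover T2, T8, T5 — every target.
Total install cost: 5 + 9 = 14.
No cover costs less than 14.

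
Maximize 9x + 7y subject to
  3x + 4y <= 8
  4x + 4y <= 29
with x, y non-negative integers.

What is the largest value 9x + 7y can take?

(x,y)=(2,0) is feasible, giving 18.
(x,y)=(1,1) is feasible, giving 16.
(x,y)=(1,0) is feasible, giving 9.
Maximum is 18 at (x,y)=(2,0).

18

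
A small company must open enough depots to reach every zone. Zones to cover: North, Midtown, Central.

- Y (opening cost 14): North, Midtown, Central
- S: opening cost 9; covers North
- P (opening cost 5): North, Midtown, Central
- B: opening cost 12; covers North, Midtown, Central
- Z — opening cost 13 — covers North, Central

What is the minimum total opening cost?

5

P alone covers North, Midtown, Central — every zone.
Total opening cost: 5.
No cover costs less than 5.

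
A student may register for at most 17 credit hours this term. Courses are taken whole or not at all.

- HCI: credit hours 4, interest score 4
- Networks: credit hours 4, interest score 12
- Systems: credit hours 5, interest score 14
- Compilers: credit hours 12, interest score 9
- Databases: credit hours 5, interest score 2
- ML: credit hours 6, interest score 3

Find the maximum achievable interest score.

30

Allowing fractional choices, the relaxed optimum would be about 33.0, but courses are indivisible.
Networks + Systems + ML: credit hours 4 + 5 + 6 = 15 ≤ 17, interest score 12 + 14 + 3 = 29.
HCI + Networks + Systems: credit hours 4 + 4 + 5 = 13 ≤ 17, interest score 4 + 12 + 14 = 30.
Networks + Systems + Databases: credit hours 4 + 5 + 5 = 14 ≤ 17, interest score 12 + 14 + 2 = 28.
Best is HCI, Networks, and Systems with total interest score 30.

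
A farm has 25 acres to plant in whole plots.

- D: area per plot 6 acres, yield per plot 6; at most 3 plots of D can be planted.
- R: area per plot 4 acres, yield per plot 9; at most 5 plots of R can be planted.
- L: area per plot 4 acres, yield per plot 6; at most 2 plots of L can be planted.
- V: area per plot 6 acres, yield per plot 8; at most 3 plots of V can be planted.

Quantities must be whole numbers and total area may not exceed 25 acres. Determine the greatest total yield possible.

51

R has the best ratio (9/4); taking only R gives at most 5×9 = 45 (stopped by the supply cap of 5).
Mixing does better — 5×R and 1×L: area 24 ≤ 25, yield 5·9 + 1·6 = 51.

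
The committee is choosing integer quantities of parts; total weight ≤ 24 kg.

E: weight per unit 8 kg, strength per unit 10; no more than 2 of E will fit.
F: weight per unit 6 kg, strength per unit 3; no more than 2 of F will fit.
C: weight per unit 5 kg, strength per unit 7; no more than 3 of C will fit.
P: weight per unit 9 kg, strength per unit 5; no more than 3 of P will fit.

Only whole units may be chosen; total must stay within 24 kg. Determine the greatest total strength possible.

This is a bounded integer knapsack.
C has the best ratio (7/5); taking only C gives at most 3×7 = 21 (stopped by the supply cap of 3).
Mixing does better — 1×E and 3×C: weight 23 ≤ 24, strength 1·10 + 3·7 = 31.

31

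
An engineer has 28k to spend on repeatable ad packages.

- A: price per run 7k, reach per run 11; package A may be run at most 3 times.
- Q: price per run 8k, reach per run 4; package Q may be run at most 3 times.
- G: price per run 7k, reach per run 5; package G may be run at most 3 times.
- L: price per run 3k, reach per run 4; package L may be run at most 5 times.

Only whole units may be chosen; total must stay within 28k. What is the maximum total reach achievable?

41

3×A and 2×L: price 27 ≤ 28, reach 3·11 + 2·4 = 41.
2×A and 4×L: price 26 ≤ 28, reach 2·11 + 4·4 = 38.
Best is 41.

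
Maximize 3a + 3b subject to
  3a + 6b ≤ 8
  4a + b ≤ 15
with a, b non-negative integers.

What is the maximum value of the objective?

Relaxing integrality, the LP optimum is 8.00 at (a,b) = (2.67, 0), which is not an integer point.
(a,b)=(2,0): 3·2+6·0=6≤8, 4·2+1·0=8≤15, objective 6.
(a,b)=(1,0): 3·1+6·0=3≤8, 4·1+1·0=4≤15, objective 3.
No feasible integer point exceeds 6.

6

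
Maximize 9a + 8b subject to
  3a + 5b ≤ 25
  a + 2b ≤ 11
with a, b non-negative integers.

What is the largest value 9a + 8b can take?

72

Relaxing integrality, the LP optimum is 75.00 at (a,b) = (8.33, 0), which is not an integer point.
(a,b)=(8,0): 3·8+5·0=24≤25, 1·8+2·0=8≤11, objective 72.
(a,b)=(7,0): 3·7+5·0=21≤25, 1·7+2·0=7≤11, objective 63.
No feasible integer point exceeds 72.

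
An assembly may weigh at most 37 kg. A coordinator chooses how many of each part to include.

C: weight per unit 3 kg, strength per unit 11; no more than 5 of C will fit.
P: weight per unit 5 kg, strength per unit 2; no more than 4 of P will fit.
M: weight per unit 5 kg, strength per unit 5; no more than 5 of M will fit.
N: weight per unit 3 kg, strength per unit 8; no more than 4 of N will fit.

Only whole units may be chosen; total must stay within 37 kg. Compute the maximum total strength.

C has the best ratio (11/3); taking only C gives at most 5×11 = 55 (stopped by the supply cap of 5).
Mixing does better — 5×C, 2×M, and 4×N: weight 37 ≤ 37, strength 5·11 + 2·5 + 4·8 = 97.

97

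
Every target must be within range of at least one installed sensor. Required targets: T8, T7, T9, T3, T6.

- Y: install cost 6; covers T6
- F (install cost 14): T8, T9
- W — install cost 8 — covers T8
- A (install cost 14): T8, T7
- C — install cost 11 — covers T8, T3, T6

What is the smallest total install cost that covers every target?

Choose F, A, and C: together they cover T8, T7, T9, T3, T6 — every target.
Total install cost: 14 + 14 + 11 = 39.
No cover costs less than 39.

39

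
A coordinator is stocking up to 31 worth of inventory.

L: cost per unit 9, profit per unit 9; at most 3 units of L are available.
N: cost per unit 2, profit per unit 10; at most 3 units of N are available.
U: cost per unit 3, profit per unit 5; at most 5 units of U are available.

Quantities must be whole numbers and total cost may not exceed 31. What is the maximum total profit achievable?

N has the best ratio (10/2); taking only N gives at most 3×10 = 30 (stopped by the supply cap of 3).
Mixing does better — 1×L, 3×N, and 5×U: cost 30 ≤ 31, profit 1·9 + 3·10 + 5·5 = 64.

64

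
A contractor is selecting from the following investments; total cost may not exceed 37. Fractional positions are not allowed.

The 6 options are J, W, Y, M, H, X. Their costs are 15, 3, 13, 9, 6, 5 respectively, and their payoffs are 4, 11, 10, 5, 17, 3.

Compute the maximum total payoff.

This is a 0-1 knapsack instance.
W + Y + M + H + X: cost 3 + 13 + 9 + 6 + 5 = 36 ≤ 37, payoff 11 + 10 + 5 + 17 + 3 = 46.
W + Y + M + H: cost 3 + 13 + 9 + 6 = 31 ≤ 37, payoff 11 + 10 + 5 + 17 = 43.
J + W + Y + H: cost 15 + 3 + 13 + 6 = 37 ≤ 37, payoff 4 + 11 + 10 + 17 = 42.
Best is W, Y, M, H, and X with total payoff 46.

46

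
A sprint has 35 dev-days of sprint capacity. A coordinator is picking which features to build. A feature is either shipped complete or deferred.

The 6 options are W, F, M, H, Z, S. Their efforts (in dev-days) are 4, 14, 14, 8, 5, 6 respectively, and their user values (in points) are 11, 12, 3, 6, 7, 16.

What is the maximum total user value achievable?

Allowing fractional choices, the relaxed optimum would be about 50.5, but features are indivisible.
W + F + H + S: effort 4 + 14 + 8 + 6 = 32 ≤ 35, user value 11 + 12 + 6 + 16 = 45.
W + F + Z + S: effort 4 + 14 + 5 + 6 = 29 ≤ 35, user value 11 + 12 + 7 + 16 = 46.
Best is W, F, Z, and S with total user value 46.

46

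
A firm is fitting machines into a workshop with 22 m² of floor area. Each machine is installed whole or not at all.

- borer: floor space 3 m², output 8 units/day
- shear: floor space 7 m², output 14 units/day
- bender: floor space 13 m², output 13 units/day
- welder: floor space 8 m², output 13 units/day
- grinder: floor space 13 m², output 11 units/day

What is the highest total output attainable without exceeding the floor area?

Take borer, shear, and welder: floor space 3 + 7 + 8 = 18 ≤ 22, output 8 + 14 + 13 = 35.
No other feasible combination does better.

35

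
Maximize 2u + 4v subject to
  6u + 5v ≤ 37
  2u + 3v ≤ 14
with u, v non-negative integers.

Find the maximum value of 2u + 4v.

18

Relaxing integrality, the LP optimum is 18.67 at (u,v) = (0, 4.67), which is not an integer point.
(u,v)=(1,4): 6·1+5·4=26≤37, 2·1+3·4=14≤14, objective 18.
(u,v)=(0,4): 6·0+5·4=20≤37, 2·0+3·4=12≤14, objective 16.
(u,v)=(2,3): 6·2+5·3=27≤37, 2·2+3·3=13≤14, objective 16.
No feasible integer point exceeds 18.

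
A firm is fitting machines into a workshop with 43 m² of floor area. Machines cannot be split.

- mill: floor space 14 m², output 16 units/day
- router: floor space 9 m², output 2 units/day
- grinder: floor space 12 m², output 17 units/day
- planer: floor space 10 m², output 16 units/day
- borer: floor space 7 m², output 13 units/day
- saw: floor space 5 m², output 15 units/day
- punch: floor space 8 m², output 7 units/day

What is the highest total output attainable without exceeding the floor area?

router + grinder + planer + borer + saw: floor space 9 + 12 + 10 + 7 + 5 = 43 ≤ 43, output 2 + 17 + 16 + 13 + 15 = 63.
mill + grinder + planer + saw: floor space 14 + 12 + 10 + 5 = 41 ≤ 43, output 16 + 17 + 16 + 15 = 64.
grinder + planer + borer + saw + punch: floor space 12 + 10 + 7 + 5 + 8 = 42 ≤ 43, output 17 + 16 + 13 + 15 + 7 = 68.
Best is grinder, planer, borer, saw, and punch with total output 68.

68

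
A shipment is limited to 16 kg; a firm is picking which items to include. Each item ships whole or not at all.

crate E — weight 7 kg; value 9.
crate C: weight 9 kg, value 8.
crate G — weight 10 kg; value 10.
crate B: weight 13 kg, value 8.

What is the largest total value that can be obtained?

crate E: weight 7 ≤ 16, value 9.
crate E + crate C: weight 7 + 9 = 16 ≤ 16, value 9 + 8 = 17.
crate G: weight 10 ≤ 16, value 10.
Best is crate E and crate C with total value 17.

17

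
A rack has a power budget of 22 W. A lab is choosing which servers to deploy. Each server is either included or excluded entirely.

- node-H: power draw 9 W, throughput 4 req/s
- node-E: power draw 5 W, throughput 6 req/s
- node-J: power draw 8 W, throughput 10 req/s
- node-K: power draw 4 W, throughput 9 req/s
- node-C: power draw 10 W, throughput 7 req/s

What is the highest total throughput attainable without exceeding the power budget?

26

Allowing fractional choices, the relaxed optimum would be about 28.5, but servers are indivisible.
node-J + node-K + node-C: power draw 8 + 4 + 10 = 22 ≤ 22, throughput 10 + 9 + 7 = 26.
node-H + node-J + node-K: power draw 9 + 8 + 4 = 21 ≤ 22, throughput 4 + 10 + 9 = 23.
node-E + node-J + node-K: power draw 5 + 8 + 4 = 17 ≤ 22, throughput 6 + 10 + 9 = 25.
Best is node-J, node-K, and node-C with total throughput 26.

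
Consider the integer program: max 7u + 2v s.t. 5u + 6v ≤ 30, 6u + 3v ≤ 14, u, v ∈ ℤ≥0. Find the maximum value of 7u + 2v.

14

Relaxing integrality, the LP optimum is 16.33 at (u,v) = (2.33, 0), which is not an integer point.
(u,v)=(2,0): 5·2+6·0=10≤30, 6·2+3·0=12≤14, objective 14.
(u,v)=(1,1): 5·1+6·1=11≤30, 6·1+3·1=9≤14, objective 9.
The best lattice point is (2,0), giving 14.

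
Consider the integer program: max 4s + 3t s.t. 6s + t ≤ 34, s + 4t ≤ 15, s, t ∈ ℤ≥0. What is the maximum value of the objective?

The continuous relaxation peaks at (5.26, 2.43) with value 28.35; rounding to a feasible lattice point costs some objective.
(s,t)=(5,2): 6·5+1·2=32≤34, 1·5+4·2=13≤15, objective 26.
(s,t)=(5,1): 6·5+1·1=31≤34, 1·5+4·1=9≤15, objective 23.
(s,t)=(4,2): 6·4+1·2=26≤34, 1·4+4·2=12≤15, objective 22.
The best lattice point is (5,2), giving 26.

26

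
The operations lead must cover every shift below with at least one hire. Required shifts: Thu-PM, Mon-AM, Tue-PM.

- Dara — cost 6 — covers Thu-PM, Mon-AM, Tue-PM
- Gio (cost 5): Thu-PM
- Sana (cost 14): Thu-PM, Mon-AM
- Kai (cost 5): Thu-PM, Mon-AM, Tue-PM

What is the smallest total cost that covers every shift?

5

Kai alone covers Thu-PM, Mon-AM, Tue-PM — every shift.
Total cost: 5.
No cover costs less than 5.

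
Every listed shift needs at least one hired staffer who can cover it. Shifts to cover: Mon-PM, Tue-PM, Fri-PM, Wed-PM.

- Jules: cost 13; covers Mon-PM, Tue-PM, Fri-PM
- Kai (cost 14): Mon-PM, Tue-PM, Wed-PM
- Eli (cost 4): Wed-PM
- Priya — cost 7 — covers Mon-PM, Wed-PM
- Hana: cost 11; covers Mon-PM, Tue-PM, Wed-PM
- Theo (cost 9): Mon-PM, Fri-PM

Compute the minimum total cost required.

This is a weighted set-cover instance.
The greedy cost-per-new-shift heuristic would pick Priya and Jules for 20, but a cheaper cover exists.
Choose Jules and Eli: together they cover Mon-PM, Tue-PM, Fri-PM, Wed-PM — every shift.
Total cost: 13 + 4 = 17.
No cover costs less than 17.

17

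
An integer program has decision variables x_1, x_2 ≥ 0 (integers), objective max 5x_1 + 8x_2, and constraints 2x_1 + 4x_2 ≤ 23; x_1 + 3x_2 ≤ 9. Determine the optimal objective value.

45

(x_1,x_2)=(9,0): 2·9+4·0=18≤23, 1·9+3·0=9≤9, objective 45.
(x_1,x_2)=(8,0): 2·8+4·0=16≤23, 1·8+3·0=8≤9, objective 40.
No feasible integer point exceeds 45.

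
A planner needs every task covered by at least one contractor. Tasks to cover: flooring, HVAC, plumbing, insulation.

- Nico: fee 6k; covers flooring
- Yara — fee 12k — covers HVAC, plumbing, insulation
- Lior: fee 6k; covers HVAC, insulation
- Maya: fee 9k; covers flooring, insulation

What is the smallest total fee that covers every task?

18

This is a weighted set-cover instance.
The greedy cost-per-new-task heuristic would pick Lior, Nico, and Yara for 24, but a cheaper cover exists.
Choose Nico and Yara: together they cover flooring, HVAC, plumbing, insulation — every task.
Total fee: 6 + 12 = 18.
No cover costs less than 18.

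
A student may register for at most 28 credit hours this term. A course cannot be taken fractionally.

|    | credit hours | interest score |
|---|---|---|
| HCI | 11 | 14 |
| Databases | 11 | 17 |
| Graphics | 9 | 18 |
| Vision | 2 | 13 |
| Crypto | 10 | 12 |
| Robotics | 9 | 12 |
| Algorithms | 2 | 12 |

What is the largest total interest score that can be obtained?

60

Take Databases, Graphics, Vision, and Algorithms: credit hours 11 + 9 + 2 + 2 = 24 ≤ 28, interest score 17 + 18 + 13 + 12 = 60.
No other feasible combination does better.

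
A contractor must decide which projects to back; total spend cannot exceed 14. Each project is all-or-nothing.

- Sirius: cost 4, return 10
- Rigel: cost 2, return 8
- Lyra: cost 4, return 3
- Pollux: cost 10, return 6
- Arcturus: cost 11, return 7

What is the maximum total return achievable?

21

This is a 0-1 knapsack instance.
Take Sirius, Rigel, and Lyra: cost 4 + 2 + 4 = 10 ≤ 14, return 10 + 8 + 3 = 21.
No other feasible combination does better.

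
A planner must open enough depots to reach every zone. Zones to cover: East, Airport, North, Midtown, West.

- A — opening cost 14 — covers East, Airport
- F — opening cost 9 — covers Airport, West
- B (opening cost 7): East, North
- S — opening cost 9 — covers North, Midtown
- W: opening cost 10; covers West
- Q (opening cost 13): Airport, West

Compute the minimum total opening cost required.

Choose F, B, and S: together they cover East, Airport, North, Midtown, West — every zone.
Total opening cost: 9 + 7 + 9 = 25.
No cover costs less than 25.

25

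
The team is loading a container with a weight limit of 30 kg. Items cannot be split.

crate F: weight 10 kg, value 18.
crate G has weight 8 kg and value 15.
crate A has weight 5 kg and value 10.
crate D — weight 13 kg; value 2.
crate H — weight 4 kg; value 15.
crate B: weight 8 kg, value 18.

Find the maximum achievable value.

crate F + crate G + crate H + crate B: weight 10 + 8 + 4 + 8 = 30 ≤ 30, value 18 + 15 + 15 + 18 = 66.
crate G + crate A + crate H + crate B: weight 8 + 5 + 4 + 8 = 25 ≤ 30, value 15 + 10 + 15 + 18 = 58.
crate F + crate A + crate H + crate B: weight 10 + 5 + 4 + 8 = 27 ≤ 30, value 18 + 10 + 15 + 18 = 61.
Best is crate F, crate G, crate H, and crate B with total value 66.

66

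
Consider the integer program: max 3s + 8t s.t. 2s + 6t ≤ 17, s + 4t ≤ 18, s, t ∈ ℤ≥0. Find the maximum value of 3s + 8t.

Relaxing integrality, the LP optimum is 25.50 at (s,t) = (8.5, 0), which is not an integer point.
(s,t)=(8,0): 2·8+6·0=16≤17, 1·8+4·0=8≤18, objective 24.
(s,t)=(7,0): 2·7+6·0=14≤17, 1·7+4·0=7≤18, objective 21.
The best lattice point is (8,0), giving 24.

24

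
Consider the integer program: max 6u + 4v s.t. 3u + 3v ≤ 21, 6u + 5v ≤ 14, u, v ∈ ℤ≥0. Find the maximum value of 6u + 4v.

12

Relaxing integrality, the LP optimum is 14.00 at (u,v) = (2.33, 0), which is not an integer point.
(u,v)=(2,0): 3·2+3·0=6≤21, 6·2+5·0=12≤14, objective 12.
(u,v)=(1,1): 3·1+3·1=6≤21, 6·1+5·1=11≤14, objective 10.
(u,v)=(1,0): 3·1+3·0=3≤21, 6·1+5·0=6≤14, objective 6.
The best lattice point is (2,0), giving 12.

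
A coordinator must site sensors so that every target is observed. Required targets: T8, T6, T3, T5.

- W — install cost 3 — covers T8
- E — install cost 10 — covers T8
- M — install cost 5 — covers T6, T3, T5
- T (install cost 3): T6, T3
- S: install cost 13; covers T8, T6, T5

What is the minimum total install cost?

8

The greedy cost-per-new-target heuristic would pick T, W, and M for 11, but a cheaper cover exists.
Choose W and M: together they cover T8, T6, T3, T5 — every target.
Total install cost: 3 + 5 = 8.
No cover costs less than 8.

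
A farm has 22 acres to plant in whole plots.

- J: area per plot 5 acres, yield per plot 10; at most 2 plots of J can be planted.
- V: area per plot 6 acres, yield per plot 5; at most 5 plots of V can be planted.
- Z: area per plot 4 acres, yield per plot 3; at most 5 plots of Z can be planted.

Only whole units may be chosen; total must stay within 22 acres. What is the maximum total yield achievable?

This is a bounded integer knapsack.
J has the best ratio (10/5); taking only J gives at most 2×10 = 20 (stopped by the supply cap of 2).
Mixing does better — 2×J and 2×V: area 22 ≤ 22, yield 2·10 + 2·5 = 30.

30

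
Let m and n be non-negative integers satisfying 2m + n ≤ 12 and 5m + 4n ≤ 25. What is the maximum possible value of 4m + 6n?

(m,n)=(0,6): 2·0+1·6=6≤12, 5·0+4·6=24≤25, objective 36.
(m,n)=(1,5): 2·1+1·5=7≤12, 5·1+4·5=25≤25, objective 34.
(m,n)=(0,5): 2·0+1·5=5≤12, 5·0+4·5=20≤25, objective 30.
No feasible integer point exceeds 36.

36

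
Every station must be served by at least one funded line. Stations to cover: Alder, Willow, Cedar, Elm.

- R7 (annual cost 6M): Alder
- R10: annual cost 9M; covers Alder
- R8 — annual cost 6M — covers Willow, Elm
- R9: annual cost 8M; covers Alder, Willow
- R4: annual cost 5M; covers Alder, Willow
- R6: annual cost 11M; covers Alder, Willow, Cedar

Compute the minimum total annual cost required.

17

Choose R8 and R6: together they cover Alder, Willow, Cedar, Elm — every station.
Total annual cost: 6 + 11 = 17.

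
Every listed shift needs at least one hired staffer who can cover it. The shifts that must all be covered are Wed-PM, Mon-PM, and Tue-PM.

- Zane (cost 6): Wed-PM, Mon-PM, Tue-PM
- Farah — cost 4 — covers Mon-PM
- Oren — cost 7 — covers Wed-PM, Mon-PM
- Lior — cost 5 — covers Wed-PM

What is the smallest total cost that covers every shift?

Zane alone covers Wed-PM, Mon-PM, Tue-PM — every shift.
Total cost: 6.
No cover costs less than 6.

6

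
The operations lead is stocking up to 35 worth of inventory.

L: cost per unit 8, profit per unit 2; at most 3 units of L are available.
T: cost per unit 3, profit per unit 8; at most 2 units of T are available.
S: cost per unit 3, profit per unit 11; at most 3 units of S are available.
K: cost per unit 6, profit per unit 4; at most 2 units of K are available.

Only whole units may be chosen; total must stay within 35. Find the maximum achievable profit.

59

This is a bounded integer knapsack.
S has the best ratio (11/3); taking only S gives at most 3×11 = 33 (stopped by the supply cap of 3).
Mixing does better — 1×L, 2×T, 3×S, and 2×K: cost 35 ≤ 35, profit 1·2 + 2·8 + 3·11 + 2·4 = 59.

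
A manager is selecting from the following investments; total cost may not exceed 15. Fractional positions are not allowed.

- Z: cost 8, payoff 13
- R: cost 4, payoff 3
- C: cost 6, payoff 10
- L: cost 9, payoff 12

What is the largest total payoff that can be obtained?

23

Z + C: cost 8 + 6 = 14 ≤ 15, payoff 13 + 10 = 23.
C + L: cost 6 + 9 = 15 ≤ 15, payoff 10 + 12 = 22.
Best is Z and C with total payoff 23.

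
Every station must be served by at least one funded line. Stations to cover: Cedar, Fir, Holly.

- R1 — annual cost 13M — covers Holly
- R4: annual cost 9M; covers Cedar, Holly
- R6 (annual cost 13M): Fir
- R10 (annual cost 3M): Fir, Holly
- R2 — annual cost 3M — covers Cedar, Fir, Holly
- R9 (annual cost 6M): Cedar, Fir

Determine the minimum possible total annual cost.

This is a weighted set-cover instance.
R2 alone covers Cedar, Fir, Holly — every station.
Total annual cost: 3.

3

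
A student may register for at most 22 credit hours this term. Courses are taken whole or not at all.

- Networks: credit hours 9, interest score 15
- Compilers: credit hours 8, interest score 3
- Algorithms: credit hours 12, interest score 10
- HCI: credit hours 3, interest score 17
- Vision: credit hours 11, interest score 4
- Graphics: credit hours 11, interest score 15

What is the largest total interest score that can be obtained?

Allowing fractional choices, the relaxed optimum would be about 45.6, but courses are indivisible.
Networks + Compilers + HCI: credit hours 9 + 8 + 3 = 20 ≤ 22, interest score 15 + 3 + 17 = 35.
Networks + HCI: credit hours 9 + 3 = 12 ≤ 22, interest score 15 + 17 = 32.
Compilers + HCI + Graphics: credit hours 8 + 3 + 11 = 22 ≤ 22, interest score 3 + 17 + 15 = 35.
The maximum interest score is 35; one optimal choice is Networks, Compilers, and HCI.

35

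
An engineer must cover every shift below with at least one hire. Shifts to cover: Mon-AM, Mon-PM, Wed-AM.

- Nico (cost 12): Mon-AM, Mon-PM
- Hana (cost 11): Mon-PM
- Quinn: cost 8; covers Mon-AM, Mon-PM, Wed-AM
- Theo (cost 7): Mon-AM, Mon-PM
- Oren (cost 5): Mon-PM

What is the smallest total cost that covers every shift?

8

This is a weighted set-cover instance.
Quinn alone covers Mon-AM, Mon-PM, Wed-AM — every shift.
Total cost: 8.
No cover costs less than 8.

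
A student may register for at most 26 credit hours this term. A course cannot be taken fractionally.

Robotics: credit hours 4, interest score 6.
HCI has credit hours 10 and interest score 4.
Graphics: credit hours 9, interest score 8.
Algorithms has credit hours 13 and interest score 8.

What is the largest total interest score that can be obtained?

Robotics + Graphics + Algorithms: credit hours 4 + 9 + 13 = 26 ≤ 26, interest score 6 + 8 + 8 = 22.
Graphics + Algorithms: credit hours 9 + 13 = 22 ≤ 26, interest score 8 + 8 = 16.
Robotics + HCI + Graphics: credit hours 4 + 10 + 9 = 23 ≤ 26, interest score 6 + 4 + 8 = 18.
Best is Robotics, Graphics, and Algorithms with total interest score 22.

22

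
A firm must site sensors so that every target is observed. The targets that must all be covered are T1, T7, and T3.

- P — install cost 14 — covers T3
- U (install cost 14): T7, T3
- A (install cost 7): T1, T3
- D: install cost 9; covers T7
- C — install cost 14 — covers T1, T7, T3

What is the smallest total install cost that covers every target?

The greedy cost-per-new-target heuristic would pick A and D for 16, but a cheaper cover exists.
C alone covers T1, T7, T3 — every target.
Total install cost: 14.
No cover costs less than 14.

14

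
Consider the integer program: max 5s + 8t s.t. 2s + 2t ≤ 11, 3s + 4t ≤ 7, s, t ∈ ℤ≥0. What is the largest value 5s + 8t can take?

The continuous relaxation peaks at (0, 1.75) with value 14.00; rounding to a feasible lattice point costs some objective.
(s,t)=(1,1): 2·1+2·1=4≤11, 3·1+4·1=7≤7, objective 13.
(s,t)=(2,0): 2·2+2·0=4≤11, 3·2+4·0=6≤7, objective 10.
(s,t)=(0,1): 2·0+2·1=2≤11, 3·0+4·1=4≤7, objective 8.
(s,t)=(1,0): 2·1+2·0=2≤11, 3·1+4·0=3≤7, objective 5.
No feasible integer point exceeds 13.

13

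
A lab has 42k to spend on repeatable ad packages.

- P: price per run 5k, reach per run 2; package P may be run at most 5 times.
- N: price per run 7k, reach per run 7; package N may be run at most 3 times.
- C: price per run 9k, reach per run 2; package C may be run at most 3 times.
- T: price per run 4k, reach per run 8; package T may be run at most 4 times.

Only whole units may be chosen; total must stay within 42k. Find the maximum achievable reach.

55

This is a bounded integer knapsack.
1×P, 3×N, and 4×T: price 42 ≤ 42, reach 1·2 + 3·7 + 4·8 = 55.
3×N and 4×T: price 37 ≤ 42, reach 3·7 + 4·8 = 53.
Best is 55.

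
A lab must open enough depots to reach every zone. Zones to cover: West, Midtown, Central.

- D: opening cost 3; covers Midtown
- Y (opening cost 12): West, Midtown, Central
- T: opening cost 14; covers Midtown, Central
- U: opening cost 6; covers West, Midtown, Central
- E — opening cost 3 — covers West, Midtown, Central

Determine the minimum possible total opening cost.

3

This is an integer covering problem.
E alone covers West, Midtown, Central — every zone.
Total opening cost: 3.
No cover costs less than 3.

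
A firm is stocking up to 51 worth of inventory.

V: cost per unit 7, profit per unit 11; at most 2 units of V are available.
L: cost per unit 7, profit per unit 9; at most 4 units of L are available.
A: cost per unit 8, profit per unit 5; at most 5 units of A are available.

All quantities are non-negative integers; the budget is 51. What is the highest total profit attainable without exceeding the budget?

Take 2×V, 4×L, and 1×A: cost 50 ≤ 51, profit 2·11 + 4·9 + 1·5 = 63.
V has the best ratio (11/7) and is taken to its limit of 2; remaining capacity is filled optimally with the others.

63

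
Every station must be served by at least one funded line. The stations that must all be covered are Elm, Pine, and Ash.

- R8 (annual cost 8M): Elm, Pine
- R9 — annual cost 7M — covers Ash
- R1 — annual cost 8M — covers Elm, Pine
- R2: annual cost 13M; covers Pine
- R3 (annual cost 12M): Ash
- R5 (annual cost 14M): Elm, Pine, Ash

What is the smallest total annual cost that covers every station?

The greedy cost-per-new-station heuristic would pick R8 and R9 for 15, but a cheaper cover exists.
R5 alone covers Elm, Pine, Ash — every station.
Total annual cost: 14.
No cover costs less than 14.

14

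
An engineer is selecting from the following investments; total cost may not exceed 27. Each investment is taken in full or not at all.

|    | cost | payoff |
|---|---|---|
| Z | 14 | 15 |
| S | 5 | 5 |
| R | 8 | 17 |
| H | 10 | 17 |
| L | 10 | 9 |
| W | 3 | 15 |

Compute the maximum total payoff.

54

This is a 0-1 knapsack instance.
Allowing fractional choices, the relaxed optimum would be about 55.4, but investments are indivisible.
R + H + W: cost 8 + 10 + 3 = 21 ≤ 27, payoff 17 + 17 + 15 = 49.
S + R + H + W: cost 5 + 8 + 10 + 3 = 26 ≤ 27, payoff 5 + 17 + 17 + 15 = 54.
Z + R + W: cost 14 + 8 + 3 = 25 ≤ 27, payoff 15 + 17 + 15 = 47.
Best is S, R, H, and W with total payoff 54.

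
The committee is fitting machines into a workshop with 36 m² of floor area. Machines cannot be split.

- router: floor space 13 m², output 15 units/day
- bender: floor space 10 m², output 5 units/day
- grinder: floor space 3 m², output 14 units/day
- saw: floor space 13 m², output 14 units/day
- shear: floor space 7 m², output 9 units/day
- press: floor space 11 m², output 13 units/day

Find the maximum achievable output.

Allowing fractional choices, the relaxed optimum would be about 53.2, but machines are indivisible.
router + grinder + shear + press: floor space 13 + 3 + 7 + 11 = 34 ≤ 36, output 15 + 14 + 9 + 13 = 51.
router + grinder + saw + shear: floor space 13 + 3 + 13 + 7 = 36 ≤ 36, output 15 + 14 + 14 + 9 = 52.
grinder + saw + shear + press: floor space 3 + 13 + 7 + 11 = 34 ≤ 36, output 14 + 14 + 9 + 13 = 50.
Best is router, grinder, saw, and shear with total output 52.

52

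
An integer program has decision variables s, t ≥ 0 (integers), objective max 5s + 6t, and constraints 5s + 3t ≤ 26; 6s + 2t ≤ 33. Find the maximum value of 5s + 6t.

(s,t)=(0,8) is feasible, giving 48.
(s,t)=(1,7) is feasible, giving 47.
(s,t)=(0,7) is feasible, giving 42.
No feasible integer point exceeds 48.

48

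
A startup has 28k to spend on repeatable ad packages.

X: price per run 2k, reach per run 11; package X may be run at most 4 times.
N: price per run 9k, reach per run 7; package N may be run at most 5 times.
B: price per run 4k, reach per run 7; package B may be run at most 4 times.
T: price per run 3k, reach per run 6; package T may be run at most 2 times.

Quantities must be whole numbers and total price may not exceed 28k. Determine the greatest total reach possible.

This is a bounded integer knapsack.
X has the best ratio (11/2); taking only X gives at most 4×11 = 44 (stopped by the supply cap of 4).
Mixing does better — 4×X, 4×B, and 1×T: price 27 ≤ 28, reach 4·11 + 4·7 + 1·6 = 78.

78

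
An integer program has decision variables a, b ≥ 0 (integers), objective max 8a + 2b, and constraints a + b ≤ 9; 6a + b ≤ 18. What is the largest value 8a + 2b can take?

The continuous relaxation peaks at (1.8, 7.2) with value 28.80; rounding to a feasible lattice point costs some objective.
(a,b)=(2,6): 1·2+1·6=8≤9, 6·2+1·6=18≤18, objective 28.
(a,b)=(2,5): 1·2+1·5=7≤9, 6·2+1·5=17≤18, objective 26.
(a,b)=(1,8): 1·1+1·8=9≤9, 6·1+1·8=14≤18, objective 24.
(a,b)=(1,7): 1·1+1·7=8≤9, 6·1+1·7=13≤18, objective 22.
The best lattice point is (2,6), giving 28.

28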